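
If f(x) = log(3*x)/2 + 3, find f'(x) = 1/(2*x)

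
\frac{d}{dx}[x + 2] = 1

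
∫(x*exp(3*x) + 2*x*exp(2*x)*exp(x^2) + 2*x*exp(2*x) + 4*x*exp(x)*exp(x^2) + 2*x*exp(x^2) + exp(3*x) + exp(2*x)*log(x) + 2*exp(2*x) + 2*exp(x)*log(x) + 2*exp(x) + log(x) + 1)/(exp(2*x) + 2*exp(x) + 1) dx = (x*exp(2*x) + (x*log(x) + exp(x^2))*(exp(x) + 1))/(exp(x) + 1) + C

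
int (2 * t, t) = t^2 + C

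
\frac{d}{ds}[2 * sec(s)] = 2*tan(s)*sec(s)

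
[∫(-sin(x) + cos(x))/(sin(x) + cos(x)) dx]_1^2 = log(sin(pi/4 + 2)) - log(sin(pi/4 + 1))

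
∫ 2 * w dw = w^2 + C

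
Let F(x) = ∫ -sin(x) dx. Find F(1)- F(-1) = 0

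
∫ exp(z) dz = exp(z) + C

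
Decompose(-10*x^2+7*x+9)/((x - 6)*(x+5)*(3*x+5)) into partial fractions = 137/(115*(3*x + 5)) - 138/(55*(x + 5)) - 309/(253*(x - 6))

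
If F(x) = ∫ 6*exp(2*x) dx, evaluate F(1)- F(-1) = -3*(-E + exp(-1))*exp(-1) + 3*E*(E - exp(-1))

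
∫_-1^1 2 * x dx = 0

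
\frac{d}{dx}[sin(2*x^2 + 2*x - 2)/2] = (2*x + 1)*cos(2*(x^2 + x - 1))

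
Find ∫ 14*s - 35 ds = 7*s^2 - 35*s + C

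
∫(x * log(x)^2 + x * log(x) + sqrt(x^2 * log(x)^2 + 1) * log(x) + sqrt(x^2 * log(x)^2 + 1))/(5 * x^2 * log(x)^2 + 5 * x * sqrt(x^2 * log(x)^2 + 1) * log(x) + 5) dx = log(x*log(x) + sqrt(x^2*log(x)^2 + 1))/5 + C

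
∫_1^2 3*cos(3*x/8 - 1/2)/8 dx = sin(1/8) + sin(1/4)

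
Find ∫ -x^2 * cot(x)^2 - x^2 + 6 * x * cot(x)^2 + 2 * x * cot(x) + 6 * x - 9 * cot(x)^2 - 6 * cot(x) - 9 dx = (x - 3)^2*cot(x) + C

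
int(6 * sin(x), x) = -6*cos(x) + C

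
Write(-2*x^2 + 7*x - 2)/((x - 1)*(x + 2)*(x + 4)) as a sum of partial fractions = -31/(5*(x + 4)) + 4/(x + 2) + 1/(5*(x - 1))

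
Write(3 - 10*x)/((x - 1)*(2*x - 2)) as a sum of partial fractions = -5/(x - 1) - 7/(2*(x - 1)^2)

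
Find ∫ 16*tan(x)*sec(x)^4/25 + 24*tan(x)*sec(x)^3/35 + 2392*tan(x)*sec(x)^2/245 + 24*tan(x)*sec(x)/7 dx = 4*(1050 + 1495/cos(x) + 70/cos(x)^2 + 49/cos(x)^3)/(1225*cos(x)) + C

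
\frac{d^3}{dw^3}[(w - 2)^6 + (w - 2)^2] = 120*w^3 - 720*w^2 + 1440*w - 960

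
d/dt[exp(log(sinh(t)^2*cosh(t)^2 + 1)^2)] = exp(log((cosh(2*t) - 1)^2/4 + cosh(2*t)/2 + 1/2)^2)*log((cosh(2*t) - 1)^2/4 + cosh(2*t)/2 + 1/2)*sinh(4*t)/(cosh(4*t)/8 + 7/8)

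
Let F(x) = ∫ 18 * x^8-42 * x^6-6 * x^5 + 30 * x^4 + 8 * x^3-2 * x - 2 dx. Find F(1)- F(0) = 0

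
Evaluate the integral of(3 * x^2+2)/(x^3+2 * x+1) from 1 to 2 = -log(4) + log(13)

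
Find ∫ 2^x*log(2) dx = 2^x + C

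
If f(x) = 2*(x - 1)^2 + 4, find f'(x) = 4*x - 4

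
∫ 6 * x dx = 3*x^2 + C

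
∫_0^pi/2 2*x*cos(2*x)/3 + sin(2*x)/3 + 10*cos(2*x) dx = 0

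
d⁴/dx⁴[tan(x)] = 24*tan(x)^5 + 40*tan(x)^3 + 16*tan(x)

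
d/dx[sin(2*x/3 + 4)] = 2*cos(2*x/3 + 4)/3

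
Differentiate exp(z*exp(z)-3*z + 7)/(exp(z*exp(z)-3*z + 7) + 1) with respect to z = (z*exp(z*exp(z) - 2*z + 7) - 3*exp(z*exp(z) - 3*z + 7) + exp(z*exp(z) - 2*z + 7))/(1 + 2*exp(7)*exp(-3*z)*exp(z*exp(z)) + exp(14)*exp(-6*z)*exp(2*z*exp(z)))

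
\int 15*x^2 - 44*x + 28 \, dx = 5*x^3 - 22*x^2 + 28*x + C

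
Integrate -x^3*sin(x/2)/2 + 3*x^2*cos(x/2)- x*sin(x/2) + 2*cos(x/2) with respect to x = x*(x^2 + 2)*cos(x/2) + C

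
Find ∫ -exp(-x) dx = exp(-x) + C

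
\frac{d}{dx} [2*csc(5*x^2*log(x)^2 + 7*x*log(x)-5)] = -2*(10*x*log(x)^2 + 10*x*log(x) + 7*log(x) + 7)*cos(5*x^2*log(x)^2 + 7*x*log(x) - 5)/sin(5*x^2*log(x)^2 + 7*x*log(x) - 5)^2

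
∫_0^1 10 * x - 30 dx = -25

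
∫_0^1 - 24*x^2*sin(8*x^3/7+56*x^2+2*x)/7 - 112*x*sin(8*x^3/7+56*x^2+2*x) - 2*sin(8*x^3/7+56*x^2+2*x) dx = -1 + cos(414/7)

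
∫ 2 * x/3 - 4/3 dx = x^2/3 - 4*x/3 + C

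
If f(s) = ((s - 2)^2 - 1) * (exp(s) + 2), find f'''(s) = s^2*exp(s) + 2*s*exp(s) - 3*exp(s)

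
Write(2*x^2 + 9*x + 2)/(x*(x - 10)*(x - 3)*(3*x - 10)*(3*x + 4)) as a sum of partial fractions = -87/(12376*(3*x + 4)) - 183/(350*(3*x - 10)) + 47/(273*(x - 3)) + 73/(11900*(x - 10)) - 1/(600*x)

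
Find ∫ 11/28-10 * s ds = -5*s^2 + 11*s/28 + C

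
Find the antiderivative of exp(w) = exp(w) + C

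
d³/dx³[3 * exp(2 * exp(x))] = 6*exp(x + 2*exp(x)) + 36*exp(2*x + 2*exp(x)) + 24*exp(3*x + 2*exp(x))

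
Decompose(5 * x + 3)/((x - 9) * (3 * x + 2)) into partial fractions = 1/(29*(3*x + 2)) + 48/(29*(x - 9))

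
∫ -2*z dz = -z^2 + C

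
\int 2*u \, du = u^2 + C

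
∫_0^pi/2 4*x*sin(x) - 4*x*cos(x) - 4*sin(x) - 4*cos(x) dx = -2*pi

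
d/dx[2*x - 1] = 2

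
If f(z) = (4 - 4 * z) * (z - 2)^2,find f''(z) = 40 - 24*z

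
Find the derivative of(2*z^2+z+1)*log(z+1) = (4*z^2*log(z + 1) + 2*z^2 + 5*z*log(z + 1) + z + log(z + 1) + 1)/(z + 1)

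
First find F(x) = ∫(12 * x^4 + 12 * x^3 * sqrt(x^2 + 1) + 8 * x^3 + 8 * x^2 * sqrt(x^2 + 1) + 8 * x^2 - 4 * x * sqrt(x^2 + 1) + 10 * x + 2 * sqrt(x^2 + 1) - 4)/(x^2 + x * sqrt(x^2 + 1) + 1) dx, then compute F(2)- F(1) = -2*log(1 + sqrt(2)) + 2*log(2 + sqrt(5)) + 36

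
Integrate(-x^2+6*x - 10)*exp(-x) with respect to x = ((x - 2)^2 + 2)*exp(-x) + C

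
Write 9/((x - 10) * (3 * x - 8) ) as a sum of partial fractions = -27/(22*(3*x - 8)) + 9/(22*(x - 10))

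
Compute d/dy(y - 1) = 1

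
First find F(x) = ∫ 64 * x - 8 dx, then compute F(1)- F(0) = 24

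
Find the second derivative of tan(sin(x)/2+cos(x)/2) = (-sin(2*x)*sin(sqrt(2)*sin(x + pi/4)/2)/cos(sqrt(2)*sin(x + pi/4)/2) + sin(sqrt(2)*sin(x + pi/4)/2)/cos(sqrt(2)*sin(x + pi/4)/2) - sqrt(2)*sin(x + pi/4))/(2*cos(sqrt(2)*sin(x + pi/4)/2)^2)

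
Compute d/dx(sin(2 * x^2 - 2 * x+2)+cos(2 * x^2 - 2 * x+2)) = -4*x*sin(2*(x^2 - x + 1)) + 4*x*cos(2*(x^2 - x + 1)) + 2*sin(2*(x^2 - x + 1)) - 2*cos(2*(x^2 - x + 1))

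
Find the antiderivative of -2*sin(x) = 2*cos(x) + C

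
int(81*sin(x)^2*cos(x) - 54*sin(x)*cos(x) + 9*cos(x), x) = (3*sin(x) - 1)^3 + C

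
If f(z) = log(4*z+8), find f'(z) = 1/(z + 2)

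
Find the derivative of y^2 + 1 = 2*y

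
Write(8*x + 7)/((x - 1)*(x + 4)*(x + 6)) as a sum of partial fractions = -41/(14*(x + 6)) + 5/(2*(x + 4)) + 3/(7*(x - 1))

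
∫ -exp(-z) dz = exp(-z) + C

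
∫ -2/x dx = -2*log(x) + C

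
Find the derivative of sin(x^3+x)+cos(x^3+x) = sqrt(2)*(3*x^2 + 1)*cos(x^3 + x + pi/4)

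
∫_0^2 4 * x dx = 8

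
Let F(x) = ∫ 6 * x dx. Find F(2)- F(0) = 12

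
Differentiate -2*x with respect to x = -2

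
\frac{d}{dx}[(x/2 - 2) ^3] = 3*x^2/8 - 3*x + 6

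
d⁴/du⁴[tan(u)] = 24*tan(u)^5 + 40*tan(u)^3 + 16*tan(u)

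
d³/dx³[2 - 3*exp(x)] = -3*exp(x)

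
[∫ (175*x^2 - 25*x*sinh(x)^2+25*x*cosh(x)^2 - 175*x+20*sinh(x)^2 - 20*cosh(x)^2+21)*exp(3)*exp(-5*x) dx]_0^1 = -3*exp(3) - 16*exp(-2)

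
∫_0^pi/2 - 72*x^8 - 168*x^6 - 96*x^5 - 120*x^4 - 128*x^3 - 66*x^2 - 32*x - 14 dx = -(1 + pi + pi^3/4)^3 - (1 + pi + pi^3/4)^2 - pi^3/2 - 2*pi + 2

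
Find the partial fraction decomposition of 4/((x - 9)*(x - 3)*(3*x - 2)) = 36/(175*(3*x - 2)) - 2/(21*(x - 3)) + 2/(75*(x - 9))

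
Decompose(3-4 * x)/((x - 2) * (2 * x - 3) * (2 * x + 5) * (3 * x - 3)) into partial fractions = -13/(378*(2*x + 5)) + 1/(2*(2*x - 3)) - 1/(21*(x - 1)) - 5/(27*(x - 2))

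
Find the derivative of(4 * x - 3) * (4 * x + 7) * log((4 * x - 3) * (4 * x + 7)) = 32*x*log(16*x^2 + 16*x - 21) + 32*x + 16*log(16*x^2 + 16*x - 21) + 16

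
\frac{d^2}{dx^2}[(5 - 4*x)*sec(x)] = (4*x - 8*x/cos(x)^2 - 8*sin(x)/cos(x) - 5 + 10/cos(x)^2)/cos(x)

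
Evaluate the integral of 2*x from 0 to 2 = 4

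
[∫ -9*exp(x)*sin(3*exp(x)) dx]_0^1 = 3*cos(3*E) - 3*cos(3)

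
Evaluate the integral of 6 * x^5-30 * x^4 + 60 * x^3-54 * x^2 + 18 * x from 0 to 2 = 4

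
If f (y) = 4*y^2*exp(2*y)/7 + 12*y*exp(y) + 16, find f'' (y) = 16*y^2*exp(2*y)/7 + 32*y*exp(2*y)/7 + 12*y*exp(y) + 8*exp(2*y)/7 + 24*exp(y)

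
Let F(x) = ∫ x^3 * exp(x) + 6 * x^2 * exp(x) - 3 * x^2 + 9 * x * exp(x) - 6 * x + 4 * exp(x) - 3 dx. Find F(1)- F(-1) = -8 + 8*E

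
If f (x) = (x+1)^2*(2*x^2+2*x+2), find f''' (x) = 48*x + 36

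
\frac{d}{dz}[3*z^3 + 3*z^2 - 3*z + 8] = 9*z^2 + 6*z - 3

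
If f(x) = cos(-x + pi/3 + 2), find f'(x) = sin(-x + pi/3 + 2)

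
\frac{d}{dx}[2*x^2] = 4*x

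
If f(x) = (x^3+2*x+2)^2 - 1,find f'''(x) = 120*x^3 + 96*x + 24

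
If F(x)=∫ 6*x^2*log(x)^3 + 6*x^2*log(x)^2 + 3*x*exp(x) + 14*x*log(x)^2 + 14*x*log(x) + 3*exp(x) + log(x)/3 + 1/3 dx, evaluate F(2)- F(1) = -3*E + 2*log(2)/3 + 16*log(2)^3 + 28*log(2)^2 + 6*exp(2)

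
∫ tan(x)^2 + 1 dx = tan(x) + C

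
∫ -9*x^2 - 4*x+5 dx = -3*x^3 - 2*x^2 + 5*x + C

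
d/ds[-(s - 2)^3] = -3*s^2 + 12*s - 12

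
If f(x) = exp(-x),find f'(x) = -exp(-x)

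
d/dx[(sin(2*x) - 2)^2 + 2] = 2*sin(4*x) - 8*cos(2*x)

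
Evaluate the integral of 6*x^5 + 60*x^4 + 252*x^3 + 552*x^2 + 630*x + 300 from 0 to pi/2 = -125 + (1 + (pi/2 + 2)^2)^3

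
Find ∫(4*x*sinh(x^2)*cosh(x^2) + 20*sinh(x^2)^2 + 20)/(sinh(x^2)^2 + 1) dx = 20*x + 2*log(cosh(x^2)) + C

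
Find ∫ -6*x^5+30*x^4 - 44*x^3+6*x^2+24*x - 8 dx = -x^6 + 6*x^5 - 11*x^4 + 2*x^3 + 12*x^2 - 8*x + C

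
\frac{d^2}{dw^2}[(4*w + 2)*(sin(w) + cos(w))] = -4*w*sin(w) - 4*w*cos(w) - 10*sin(w) + 6*cos(w)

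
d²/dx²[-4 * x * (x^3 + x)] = -48*x^2 - 8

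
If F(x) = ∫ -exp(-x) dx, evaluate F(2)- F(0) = -1 + exp(-2)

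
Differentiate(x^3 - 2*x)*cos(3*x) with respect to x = -3*x^3*sin(3*x) + 3*x^2*cos(3*x) + 6*x*sin(3*x) - 2*cos(3*x)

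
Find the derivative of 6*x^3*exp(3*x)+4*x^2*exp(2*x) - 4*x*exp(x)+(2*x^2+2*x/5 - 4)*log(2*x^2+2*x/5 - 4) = 18*x^3*exp(3*x) + 18*x^2*exp(3*x) + 8*x^2*exp(2*x) + 8*x*exp(2*x) - 4*x*exp(x) + 4*x*log(x^2 + x/5 - 2) + 4*x*log(2) + 4*x - 4*exp(x) + 2*log(x^2 + x/5 - 2)/5 + 2*log(2)/5 + 2/5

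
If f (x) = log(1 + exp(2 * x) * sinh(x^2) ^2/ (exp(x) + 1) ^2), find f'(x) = (2*x*exp(x)*sinh(2*x^2) + 2*x*sinh(2*x^2) + cosh(2*x^2) - 1)*exp(2*x)/(exp(3*x)*sinh(x^2)^2 + exp(3*x) + exp(2*x)*sinh(x^2)^2 + 3*exp(2*x) + 3*exp(x) + 1)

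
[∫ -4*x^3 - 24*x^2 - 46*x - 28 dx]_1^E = -(-1 + (2 + E)^2)^2 - (2 + E)^2 + 73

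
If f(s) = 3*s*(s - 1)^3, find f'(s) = 12*s^3 - 27*s^2 + 18*s - 3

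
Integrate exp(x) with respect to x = exp(x) + C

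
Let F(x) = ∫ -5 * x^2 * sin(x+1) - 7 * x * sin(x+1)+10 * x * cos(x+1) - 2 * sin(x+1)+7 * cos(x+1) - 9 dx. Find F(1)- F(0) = -9 + 14*cos(2) - 2*cos(1)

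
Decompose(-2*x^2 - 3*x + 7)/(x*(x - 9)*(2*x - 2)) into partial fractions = -1/(8*(x - 1)) - 91/(72*(x - 9)) + 7/(18*x)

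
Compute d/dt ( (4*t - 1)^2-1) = 32*t - 8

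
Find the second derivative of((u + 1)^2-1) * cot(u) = 2*u^2*cos(u)/sin(u)^3 - 4*u/sin(u)^2 + 4*u*cos(u)/sin(u)^3 + 2/tan(u) - 4/sin(u)^2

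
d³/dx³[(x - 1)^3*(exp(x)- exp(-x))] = (x^3*exp(2*x) + x^3 + 6*x^2*exp(2*x) - 12*x^2 + 3*x*exp(2*x) + 39*x - 4*exp(2*x) - 34)*exp(-x)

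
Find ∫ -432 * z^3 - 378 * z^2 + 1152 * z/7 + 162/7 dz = -108*z^4 - 126*z^3 + 576*z^2/7 + 162*z/7 + C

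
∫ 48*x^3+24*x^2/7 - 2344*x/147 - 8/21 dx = 12*x^4 + 8*x^3/7 - 1172*x^2/147 - 8*x/21 + C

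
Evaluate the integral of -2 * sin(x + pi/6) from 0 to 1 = -sqrt(3) + 2*cos(pi/6 + 1)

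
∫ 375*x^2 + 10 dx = 125*x^3 + 10*x + C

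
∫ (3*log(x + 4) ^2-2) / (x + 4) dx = (log(x + 4)^2 - 2)*log(x + 4) + C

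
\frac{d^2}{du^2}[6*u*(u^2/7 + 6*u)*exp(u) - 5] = 6*u^3*exp(u)/7 + 288*u^2*exp(u)/7 + 1044*u*exp(u)/7 + 72*exp(u)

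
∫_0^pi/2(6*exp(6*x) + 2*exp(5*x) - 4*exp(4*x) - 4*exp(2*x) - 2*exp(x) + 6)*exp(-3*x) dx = -2*exp(-pi/2) + 2*exp(pi/2) + (-exp(-pi/2) + exp(pi/2))^2 + 2*(-exp(-pi/2) + exp(pi/2))^3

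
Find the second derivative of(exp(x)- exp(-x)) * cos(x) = -2*(exp(2*x) + 1)*exp(-x)*sin(x)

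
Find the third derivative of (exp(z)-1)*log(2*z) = (z^3*exp(z)*log(z) + z^3*exp(z)*log(2) + 3*z^2*exp(z) - 3*z*exp(z) + 2*exp(z) - 2)/z^3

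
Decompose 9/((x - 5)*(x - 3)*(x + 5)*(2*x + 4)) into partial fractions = -3/(160*(x + 5)) + 3/(70*(x + 2)) - 9/(160*(x - 3)) + 9/(280*(x - 5))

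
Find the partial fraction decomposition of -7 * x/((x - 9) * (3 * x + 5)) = -35/(32*(3*x + 5)) - 63/(32*(x - 9))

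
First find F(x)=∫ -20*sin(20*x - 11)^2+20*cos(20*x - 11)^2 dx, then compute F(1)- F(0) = sin(18)/2 + sin(22)/2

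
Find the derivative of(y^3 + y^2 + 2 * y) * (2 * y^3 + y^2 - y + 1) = 12*y^5 + 15*y^4 + 16*y^3 + 6*y^2 - 2*y + 2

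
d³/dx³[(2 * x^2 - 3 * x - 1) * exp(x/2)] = x^2*exp(x/2)/4 + 21*x*exp(x/2)/8 + 29*exp(x/2)/8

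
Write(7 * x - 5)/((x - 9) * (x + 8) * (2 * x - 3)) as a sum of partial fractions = -22/(285*(2*x - 3)) - 61/(323*(x + 8)) + 58/(255*(x - 9))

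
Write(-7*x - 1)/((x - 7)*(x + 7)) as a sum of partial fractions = -24/(7*(x + 7)) - 25/(7*(x - 7))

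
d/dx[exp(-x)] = -exp(-x)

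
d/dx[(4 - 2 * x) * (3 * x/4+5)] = -3*x - 7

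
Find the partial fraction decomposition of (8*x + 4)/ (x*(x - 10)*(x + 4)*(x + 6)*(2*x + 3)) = -128/(3105*(2*x + 3)) - 11/(432*(x + 6)) + 1/(20*(x + 4)) + 3/(1840*(x - 10)) - 1/(180*x)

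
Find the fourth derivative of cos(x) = cos(x)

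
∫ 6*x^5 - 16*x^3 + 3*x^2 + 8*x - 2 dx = x^6 - 4*x^4 + x^3 + 4*x^2 - 2*x + C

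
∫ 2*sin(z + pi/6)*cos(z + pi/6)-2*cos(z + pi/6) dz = (sin(z + pi/6) - 1)^2 + C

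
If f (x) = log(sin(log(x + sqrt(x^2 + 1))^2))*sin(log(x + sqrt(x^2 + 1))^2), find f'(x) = 2*(x*log(sin(log(x + sqrt(x^2 + 1))^2)) + x + sqrt(x^2 + 1)*log(sin(log(x + sqrt(x^2 + 1))^2)) + sqrt(x^2 + 1))*log(x + sqrt(x^2 + 1))*cos(log(x + sqrt(x^2 + 1))^2)/(x^2 + x*sqrt(x^2 + 1) + 1)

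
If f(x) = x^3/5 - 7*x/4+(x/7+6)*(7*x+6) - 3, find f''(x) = 6*x/5 + 2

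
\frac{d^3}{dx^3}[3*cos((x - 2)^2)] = 24*x^3*sin(x^2 - 4*x + 4) - 144*x^2*sin(x^2 - 4*x + 4) + 288*x*sin(x^2 - 4*x + 4) - 36*x*cos(x^2 - 4*x + 4) - 192*sin(x^2 - 4*x + 4) + 72*cos(x^2 - 4*x + 4)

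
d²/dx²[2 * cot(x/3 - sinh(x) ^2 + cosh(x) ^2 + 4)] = 4*cos(x/3 - sinh(x)^2 + cosh(x)^2 + 4)/(9*sin(x/3 - sinh(x)^2 + cosh(x)^2 + 4)^3)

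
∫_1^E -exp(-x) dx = -exp(-1) + exp(-E)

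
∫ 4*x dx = 2*x^2 + C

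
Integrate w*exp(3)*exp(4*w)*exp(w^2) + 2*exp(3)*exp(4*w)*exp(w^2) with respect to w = exp((w + 2)^2 - 1)/2 + C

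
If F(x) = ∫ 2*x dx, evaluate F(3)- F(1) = 8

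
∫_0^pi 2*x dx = pi^2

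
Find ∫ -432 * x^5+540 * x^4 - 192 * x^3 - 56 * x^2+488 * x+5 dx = -72*x^6 + 108*x^5 - 48*x^4 - 56*x^3/3 + 244*x^2 + 5*x + C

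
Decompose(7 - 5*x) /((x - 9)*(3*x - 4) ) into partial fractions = -1/(23*(3*x - 4)) - 38/(23*(x - 9))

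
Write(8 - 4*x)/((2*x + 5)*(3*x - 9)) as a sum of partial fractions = -12/(11*(2*x + 5)) - 4/(33*(x - 3))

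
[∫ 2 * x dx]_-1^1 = 0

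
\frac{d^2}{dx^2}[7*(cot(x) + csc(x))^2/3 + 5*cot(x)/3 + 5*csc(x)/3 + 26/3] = (-5/3 - 14*cos(x)/(3*sin(x)) - 56/(3*sin(x)) + 10*cos(x)/(3*sin(x)^2) + 10/(3*sin(x)^2) + 28*cos(x)/sin(x)^3 + 28/sin(x)^3)/sin(x)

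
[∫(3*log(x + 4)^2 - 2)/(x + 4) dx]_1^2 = -log(5)^3 - 2*log(6) + 2*log(5) + log(6)^3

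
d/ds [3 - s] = -1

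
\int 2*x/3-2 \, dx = x^2/3 - 2*x + C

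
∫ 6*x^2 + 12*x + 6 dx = 2*x^3 + 6*x^2 + 6*x + C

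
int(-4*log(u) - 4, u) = -4*u*log(u) + C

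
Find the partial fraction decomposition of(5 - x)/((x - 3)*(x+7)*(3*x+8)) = -69/(221*(3*x + 8)) + 6/(65*(x + 7)) + 1/(85*(x - 3))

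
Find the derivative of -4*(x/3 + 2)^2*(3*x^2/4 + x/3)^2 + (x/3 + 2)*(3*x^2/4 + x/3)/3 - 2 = -3*x^5/2 - 145*x^4/9 - 3796*x^3/81 - 919*x^2/36 - 67*x/27 + 2/9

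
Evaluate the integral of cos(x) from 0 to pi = 0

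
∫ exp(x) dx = exp(x) + C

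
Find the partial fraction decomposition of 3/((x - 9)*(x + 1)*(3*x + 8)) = 27/(175*(3*x + 8)) - 3/(50*(x + 1)) + 3/(350*(x - 9))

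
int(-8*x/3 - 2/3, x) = -4*x^2/3 - 2*x/3 + C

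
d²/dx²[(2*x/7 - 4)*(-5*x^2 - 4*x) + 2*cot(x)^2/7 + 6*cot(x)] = -60*x/7 + 12*cot(x)^4/7 + 12*cot(x)^3 + 16*cot(x)^2/7 + 12*cot(x) + 268/7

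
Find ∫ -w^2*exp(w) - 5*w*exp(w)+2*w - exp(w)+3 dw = (1 - exp(w))*(w^2 + 3*w - 2) + C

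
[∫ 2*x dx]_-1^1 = 0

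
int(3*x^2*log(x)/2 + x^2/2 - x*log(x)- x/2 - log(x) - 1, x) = x*(x^2 - x - 2)*log(x)/2 + C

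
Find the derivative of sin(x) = cos(x)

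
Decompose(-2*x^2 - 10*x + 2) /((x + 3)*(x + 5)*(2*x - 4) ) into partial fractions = 1/(14*(x + 5)) - 7/(10*(x + 3)) - 13/(35*(x - 2))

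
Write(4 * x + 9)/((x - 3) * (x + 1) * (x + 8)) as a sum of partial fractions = -23/(77*(x + 8)) - 5/(28*(x + 1)) + 21/(44*(x - 3))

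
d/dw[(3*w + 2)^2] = 18*w + 12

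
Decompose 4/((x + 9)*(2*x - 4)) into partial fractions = -2/(11*(x + 9)) + 2/(11*(x - 2))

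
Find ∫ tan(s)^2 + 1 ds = tan(s) + C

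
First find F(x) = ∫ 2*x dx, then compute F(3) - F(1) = 8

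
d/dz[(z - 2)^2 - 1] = 2*z - 4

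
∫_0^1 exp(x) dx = -1 + E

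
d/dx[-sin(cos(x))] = sin(x)*cos(cos(x))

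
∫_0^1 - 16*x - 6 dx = -14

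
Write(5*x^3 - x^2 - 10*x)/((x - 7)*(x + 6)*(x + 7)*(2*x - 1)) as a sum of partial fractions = 37/(2535*(2*x - 1)) + 121/(15*(x + 7)) - 1056/(169*(x + 6)) + 114/(169*(x - 7))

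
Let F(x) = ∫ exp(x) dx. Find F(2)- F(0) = -1 + exp(2)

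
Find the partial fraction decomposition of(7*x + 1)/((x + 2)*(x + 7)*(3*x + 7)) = 69/(7*(3*x + 7)) - 24/(35*(x + 7)) - 13/(5*(x + 2))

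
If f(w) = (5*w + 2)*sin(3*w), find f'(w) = 15*w*cos(3*w) + 5*sin(3*w) + 6*cos(3*w)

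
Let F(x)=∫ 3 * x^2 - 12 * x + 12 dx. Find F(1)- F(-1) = 26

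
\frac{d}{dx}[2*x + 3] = 2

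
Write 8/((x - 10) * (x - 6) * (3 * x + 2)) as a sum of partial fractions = 9/(80*(3*x + 2)) - 1/(10*(x - 6)) + 1/(16*(x - 10))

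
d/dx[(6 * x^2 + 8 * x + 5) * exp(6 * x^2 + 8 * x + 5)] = 72*x^3*exp(6*x^2 + 8*x + 5) + 144*x^2*exp(6*x^2 + 8*x + 5) + 136*x*exp(6*x^2 + 8*x + 5) + 48*exp(6*x^2 + 8*x + 5)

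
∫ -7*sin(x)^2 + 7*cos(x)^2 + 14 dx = 14*x + 7*sin(2*x)/2 + C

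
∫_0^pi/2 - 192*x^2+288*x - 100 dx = (3 - 2*pi)^3 - 27 + 4*pi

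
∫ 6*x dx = 3*x^2 + C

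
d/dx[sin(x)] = cos(x)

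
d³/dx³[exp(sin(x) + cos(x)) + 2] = (-sqrt(2)*sin(3*x + pi/4)/2 - 3*cos(2*x) + sqrt(2)*cos(x + pi/4)/2)*exp(sin(x))*exp(cos(x))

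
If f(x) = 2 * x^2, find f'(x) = 4*x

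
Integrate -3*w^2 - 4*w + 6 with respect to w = -w^3 - 2*w^2 + 6*w + C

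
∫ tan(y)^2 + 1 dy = tan(y) + C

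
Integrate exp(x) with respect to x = exp(x) + C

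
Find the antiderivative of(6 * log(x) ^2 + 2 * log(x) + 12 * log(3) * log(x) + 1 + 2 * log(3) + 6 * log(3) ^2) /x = (2*log(3*x)^2 + log(3*x) + 1)*log(3*x) + C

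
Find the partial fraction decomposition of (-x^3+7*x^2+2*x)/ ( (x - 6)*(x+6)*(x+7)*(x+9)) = -71/(5*(x + 9)) + 336/(13*(x + 7)) - 38/(3*(x + 6)) + 4/(195*(x - 6))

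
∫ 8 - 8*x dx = -4*x^2 + 8*x + C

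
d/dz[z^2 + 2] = 2*z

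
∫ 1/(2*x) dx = log(3*x)/2 + C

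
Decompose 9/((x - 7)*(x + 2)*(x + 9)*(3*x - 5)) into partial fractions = -243/(5632*(3*x - 5)) - 9/(3584*(x + 9)) + 1/(77*(x + 2)) + 1/(256*(x - 7))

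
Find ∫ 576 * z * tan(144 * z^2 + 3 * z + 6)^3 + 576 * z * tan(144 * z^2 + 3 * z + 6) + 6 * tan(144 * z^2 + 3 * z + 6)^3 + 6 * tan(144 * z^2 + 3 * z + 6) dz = tan(144*z^2 + 3*z + 6)^2 + C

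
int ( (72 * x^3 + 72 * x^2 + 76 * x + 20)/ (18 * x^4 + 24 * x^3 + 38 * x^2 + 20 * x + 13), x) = log((6*x^2 + 4*x + 5)^2 + 1) + C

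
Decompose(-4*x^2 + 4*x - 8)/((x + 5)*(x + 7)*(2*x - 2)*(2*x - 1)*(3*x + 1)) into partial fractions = -99/(1400*(3*x + 1)) + 56/(825*(2*x - 1)) - 29/(1200*(x + 7)) + 8/(231*(x + 5)) - 1/(48*(x - 1))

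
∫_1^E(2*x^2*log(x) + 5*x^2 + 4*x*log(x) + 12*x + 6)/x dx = -16 + 3*(2 + E)^2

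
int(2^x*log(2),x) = 2^x + C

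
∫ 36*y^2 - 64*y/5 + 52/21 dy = 12*y^3 - 32*y^2/5 + 52*y/21 + C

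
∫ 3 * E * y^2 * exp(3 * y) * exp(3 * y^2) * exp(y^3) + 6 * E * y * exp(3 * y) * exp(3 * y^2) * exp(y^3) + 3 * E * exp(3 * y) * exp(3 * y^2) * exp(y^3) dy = exp((y + 1)^3) + C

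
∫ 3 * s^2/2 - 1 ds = s^3/2 - s + C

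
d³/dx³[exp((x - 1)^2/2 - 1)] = x^3*exp(x^2/2 - x - 1/2) - 3*x^2*exp(x^2/2 - x - 1/2) + 6*x*exp(x^2/2 - x - 1/2) - 4*exp(x^2/2 - x - 1/2)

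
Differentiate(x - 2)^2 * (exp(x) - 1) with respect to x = x^2*exp(x) - 2*x*exp(x) - 2*x + 4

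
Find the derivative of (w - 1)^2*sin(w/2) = w^2*cos(w/2)/2 + 2*w*sin(w/2) - w*cos(w/2) - 2*sin(w/2) + cos(w/2)/2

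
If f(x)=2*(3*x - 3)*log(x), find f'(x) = (6*x*log(x) + 6*x - 6)/x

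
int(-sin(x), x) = cos(x) + C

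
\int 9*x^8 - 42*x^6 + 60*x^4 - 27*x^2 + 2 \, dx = x^9 - 6*x^7 + 12*x^5 - 9*x^3 + 2*x + C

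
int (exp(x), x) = exp(x) + C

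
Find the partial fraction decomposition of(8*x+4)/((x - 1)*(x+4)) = 28/(5*(x + 4)) + 12/(5*(x - 1))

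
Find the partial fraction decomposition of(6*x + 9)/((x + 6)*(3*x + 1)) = 21/(17*(3*x + 1)) + 27/(17*(x + 6))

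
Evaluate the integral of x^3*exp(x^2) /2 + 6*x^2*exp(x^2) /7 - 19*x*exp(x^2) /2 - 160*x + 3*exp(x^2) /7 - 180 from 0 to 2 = -675 - 22*exp(4)/7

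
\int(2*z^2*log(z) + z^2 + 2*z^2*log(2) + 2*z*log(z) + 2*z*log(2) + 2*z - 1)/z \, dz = ((z + 1)^2 - 2)*log(2*z) + C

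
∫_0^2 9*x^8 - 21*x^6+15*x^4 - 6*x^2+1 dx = 210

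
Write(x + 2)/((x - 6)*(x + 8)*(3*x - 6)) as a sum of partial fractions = -1/(70*(x + 8)) - 1/(30*(x - 2)) + 1/(21*(x - 6))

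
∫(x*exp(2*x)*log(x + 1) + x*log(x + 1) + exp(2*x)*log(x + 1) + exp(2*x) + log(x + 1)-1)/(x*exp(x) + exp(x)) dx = 2*log(x + 1)*sinh(x) + C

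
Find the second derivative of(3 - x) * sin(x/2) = x*sin(x/2)/4 - 3*sin(x/2)/4 - cos(x/2)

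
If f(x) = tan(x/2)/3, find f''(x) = sin(x/2)/(6*cos(x/2)^3)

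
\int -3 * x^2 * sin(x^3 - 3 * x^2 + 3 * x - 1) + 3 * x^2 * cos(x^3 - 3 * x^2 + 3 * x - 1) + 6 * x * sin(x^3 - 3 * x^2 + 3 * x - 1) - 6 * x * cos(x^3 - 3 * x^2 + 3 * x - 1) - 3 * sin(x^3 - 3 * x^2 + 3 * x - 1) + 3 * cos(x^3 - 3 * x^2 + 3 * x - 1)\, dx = sin((x - 1)^3) + cos((x - 1)^3) + C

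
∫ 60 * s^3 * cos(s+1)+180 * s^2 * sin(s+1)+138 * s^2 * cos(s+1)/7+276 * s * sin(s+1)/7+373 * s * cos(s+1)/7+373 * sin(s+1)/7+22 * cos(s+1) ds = (5*s + 2)*(84*s^2 - 6*s + 77)*sin(s + 1)/7 + C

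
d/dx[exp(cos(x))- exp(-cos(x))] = -(exp(cos(x)) + exp(-cos(x)))*sin(x)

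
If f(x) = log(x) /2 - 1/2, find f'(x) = 1/(2*x)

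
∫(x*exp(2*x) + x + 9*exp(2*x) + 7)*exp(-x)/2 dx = (x + 8)*sinh(x) + C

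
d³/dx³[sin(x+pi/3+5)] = -cos(x + pi/3 + 5)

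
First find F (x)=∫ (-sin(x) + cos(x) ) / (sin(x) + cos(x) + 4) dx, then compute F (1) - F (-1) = -log(-sin(1) + cos(1) + 4) + log(cos(1) + sin(1) + 4)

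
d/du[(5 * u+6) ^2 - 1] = 50*u + 60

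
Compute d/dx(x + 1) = 1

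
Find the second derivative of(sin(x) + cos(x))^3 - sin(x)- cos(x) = sqrt(2)*(-sin(x + pi/4) + 9*cos(3*x + pi/4))/2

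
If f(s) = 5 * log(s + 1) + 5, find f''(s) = -5/(s^2 + 2*s + 1)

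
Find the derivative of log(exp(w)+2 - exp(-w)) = (exp(2*w) + 1)/(exp(2*w) + 2*exp(w) - 1)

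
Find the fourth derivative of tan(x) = 24*tan(x)^5 + 40*tan(x)^3 + 16*tan(x)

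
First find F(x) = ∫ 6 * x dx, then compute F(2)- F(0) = 12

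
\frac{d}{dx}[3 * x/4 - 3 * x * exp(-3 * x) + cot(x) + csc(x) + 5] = (36*x - 4*exp(3*x)*cot(x)^2 - 4*exp(3*x)*cot(x)*csc(x) - exp(3*x) - 12)*exp(-3*x)/4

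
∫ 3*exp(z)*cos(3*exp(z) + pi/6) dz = sin(3*exp(z) + pi/6) + C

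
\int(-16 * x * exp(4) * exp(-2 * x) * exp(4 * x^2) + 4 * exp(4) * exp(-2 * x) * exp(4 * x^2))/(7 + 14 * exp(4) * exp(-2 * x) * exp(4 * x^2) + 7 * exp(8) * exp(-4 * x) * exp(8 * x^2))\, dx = (30*exp(2*x)/7 + 4*exp(4*x^2 + 4))/(exp(2*x) + exp(4*x^2 + 4)) + C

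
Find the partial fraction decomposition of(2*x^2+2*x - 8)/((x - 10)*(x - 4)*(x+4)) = 1/(7*(x + 4)) - 2/(3*(x - 4)) + 53/(21*(x - 10))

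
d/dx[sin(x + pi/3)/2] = cos(x + pi/3)/2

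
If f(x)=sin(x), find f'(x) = cos(x)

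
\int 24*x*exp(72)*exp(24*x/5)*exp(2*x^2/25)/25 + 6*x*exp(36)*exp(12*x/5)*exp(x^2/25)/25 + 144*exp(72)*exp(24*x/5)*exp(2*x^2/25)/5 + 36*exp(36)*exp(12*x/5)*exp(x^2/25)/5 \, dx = (6*exp((x + 30)^2/25) + 3)*exp((x + 30)^2/25) + C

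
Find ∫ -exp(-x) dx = exp(-x) + C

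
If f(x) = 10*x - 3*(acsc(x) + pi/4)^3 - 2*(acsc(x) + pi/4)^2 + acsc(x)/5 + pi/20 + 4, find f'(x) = (800*x^2*sqrt(1 - 1/x^2) + 720*acsc(x)^2 + 320*acsc(x) + 360*pi*acsc(x) - 16 + 80*pi + 45*pi^2)/(80*x^2*sqrt(1 - 1/x^2))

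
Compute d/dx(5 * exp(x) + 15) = 5*exp(x)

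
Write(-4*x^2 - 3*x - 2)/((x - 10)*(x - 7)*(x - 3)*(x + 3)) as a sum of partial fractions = 29/(780*(x + 3)) - 47/(168*(x - 3)) + 73/(40*(x - 7)) - 144/(91*(x - 10))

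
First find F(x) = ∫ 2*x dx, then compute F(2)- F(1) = 3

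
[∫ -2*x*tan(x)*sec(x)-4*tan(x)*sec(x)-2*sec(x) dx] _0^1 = 4 - 6*sec(1)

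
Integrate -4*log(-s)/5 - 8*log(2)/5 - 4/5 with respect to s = -4*s*log(-4*s)/5 + C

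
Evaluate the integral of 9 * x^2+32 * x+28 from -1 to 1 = 62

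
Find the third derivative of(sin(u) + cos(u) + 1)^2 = -8*cos(2*u) - 2*sqrt(2)*cos(u + pi/4)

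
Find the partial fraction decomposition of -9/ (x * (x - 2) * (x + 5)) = -9/(35*(x + 5)) - 9/(14*(x - 2)) + 9/(10*x)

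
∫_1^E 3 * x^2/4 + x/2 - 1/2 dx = -E/2 + exp(2)/4 + exp(3)/4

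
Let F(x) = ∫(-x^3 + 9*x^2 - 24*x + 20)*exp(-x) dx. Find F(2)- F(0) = 8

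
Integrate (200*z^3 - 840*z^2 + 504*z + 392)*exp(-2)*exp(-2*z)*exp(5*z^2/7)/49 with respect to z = (20*z^2/7 - 8*z + 4*exp(-5*z^2/7 + 2*z + 2) - 8)*exp(5*z^2/7 - 2*z - 2) + C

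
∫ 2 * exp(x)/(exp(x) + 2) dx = 2*log(exp(x) + 2) + C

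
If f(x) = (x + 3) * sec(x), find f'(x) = x*tan(x)*sec(x) + 3*tan(x)*sec(x) + sec(x)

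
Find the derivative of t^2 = 2*t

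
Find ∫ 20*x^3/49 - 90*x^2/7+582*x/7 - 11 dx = 5*x^4/49 - 30*x^3/7 + 291*x^2/7 - 11*x + C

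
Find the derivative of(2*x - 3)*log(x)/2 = (2*x*log(x) + 2*x - 3)/(2*x)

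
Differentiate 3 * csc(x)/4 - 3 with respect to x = -3*cot(x)*csc(x)/4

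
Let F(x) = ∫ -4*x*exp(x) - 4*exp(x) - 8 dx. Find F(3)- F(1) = -12*exp(3) - 16 + 4*E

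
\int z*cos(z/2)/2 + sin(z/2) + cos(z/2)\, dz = (z + 2)*sin(z/2) + C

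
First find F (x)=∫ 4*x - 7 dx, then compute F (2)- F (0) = -6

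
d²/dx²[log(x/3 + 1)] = -1/(x^2 + 6*x + 9)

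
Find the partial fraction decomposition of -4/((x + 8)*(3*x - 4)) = -3/(7*(3*x - 4)) + 1/(7*(x + 8))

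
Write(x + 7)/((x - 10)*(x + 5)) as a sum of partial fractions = -2/(15*(x + 5)) + 17/(15*(x - 10))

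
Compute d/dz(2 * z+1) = 2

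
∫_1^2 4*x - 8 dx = -2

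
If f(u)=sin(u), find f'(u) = cos(u)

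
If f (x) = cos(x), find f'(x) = -sin(x)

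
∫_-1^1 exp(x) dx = E - exp(-1)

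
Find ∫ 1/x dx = log(x) + C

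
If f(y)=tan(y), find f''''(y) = 24*tan(y)^5 + 40*tan(y)^3 + 16*tan(y)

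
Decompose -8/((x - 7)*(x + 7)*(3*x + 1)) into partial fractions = 9/(55*(3*x + 1)) - 1/(35*(x + 7)) - 2/(77*(x - 7))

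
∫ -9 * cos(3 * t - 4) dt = -3*sin(3*t - 4) + C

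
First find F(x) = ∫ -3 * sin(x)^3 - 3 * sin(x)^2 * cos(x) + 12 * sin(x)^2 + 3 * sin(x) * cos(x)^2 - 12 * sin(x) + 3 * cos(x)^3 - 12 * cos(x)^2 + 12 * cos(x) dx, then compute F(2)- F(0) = (-2 + cos(2) + sin(2))^3 + 1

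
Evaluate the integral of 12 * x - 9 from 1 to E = 3 - 3*E*(3 - 2*E)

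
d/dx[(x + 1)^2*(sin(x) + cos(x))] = -x^2*sin(x) + x^2*cos(x) + 4*x*cos(x) + sin(x) + 3*cos(x)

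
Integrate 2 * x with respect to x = x^2 + C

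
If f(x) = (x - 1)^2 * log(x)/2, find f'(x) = (2*x^2*log(x) + x^2 - 2*x*log(x) - 2*x + 1)/(2*x)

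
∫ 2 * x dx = x^2 + C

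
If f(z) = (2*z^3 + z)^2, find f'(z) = 24*z^5 + 16*z^3 + 2*z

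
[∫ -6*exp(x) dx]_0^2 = 6 - 6*exp(2)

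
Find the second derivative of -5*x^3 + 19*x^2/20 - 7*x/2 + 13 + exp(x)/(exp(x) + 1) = (-300*x*exp(3*x) - 900*x*exp(2*x) - 900*x*exp(x) - 300*x + 19*exp(3*x) + 47*exp(2*x) + 67*exp(x) + 19)/(10*exp(3*x) + 30*exp(2*x) + 30*exp(x) + 10)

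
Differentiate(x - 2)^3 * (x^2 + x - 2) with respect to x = 5*x^4 - 20*x^3 + 12*x^2 + 32*x - 32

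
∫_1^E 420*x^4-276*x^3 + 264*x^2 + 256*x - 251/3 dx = -580/3 + (-15*E + 23 + 12*exp(2))*(-7*E/3 + 2 + 3*exp(2) + 7*exp(3))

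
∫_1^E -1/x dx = -1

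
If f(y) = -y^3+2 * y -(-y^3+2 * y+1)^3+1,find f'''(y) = 504*y^6 - 1260*y^4 - 360*y^3 + 720*y^2 + 288*y - 36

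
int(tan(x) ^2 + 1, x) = tan(x) + C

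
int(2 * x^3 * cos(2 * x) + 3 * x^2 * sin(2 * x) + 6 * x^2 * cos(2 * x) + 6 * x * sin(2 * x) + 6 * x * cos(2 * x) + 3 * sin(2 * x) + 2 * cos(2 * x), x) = (x + 1)^3*sin(2*x) + C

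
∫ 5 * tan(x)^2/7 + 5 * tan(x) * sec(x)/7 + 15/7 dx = 10*x/7 + 5*tan(x)/7 + 5*sec(x)/7 + C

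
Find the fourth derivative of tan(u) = 24*tan(u)^5 + 40*tan(u)^3 + 16*tan(u)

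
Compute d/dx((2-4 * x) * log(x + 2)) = (-4*x*log(x + 2) - 4*x - 8*log(x + 2) + 2)/(x + 2)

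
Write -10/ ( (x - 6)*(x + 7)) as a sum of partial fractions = 10/(13*(x + 7)) - 10/(13*(x - 6))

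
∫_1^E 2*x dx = -1 + exp(2)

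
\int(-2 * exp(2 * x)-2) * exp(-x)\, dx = -4*sinh(x) + C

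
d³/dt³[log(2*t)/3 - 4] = 2/(3*t^3)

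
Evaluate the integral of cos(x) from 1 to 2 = -sin(1) + sin(2)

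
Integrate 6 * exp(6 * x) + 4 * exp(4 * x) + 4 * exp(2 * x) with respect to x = (exp(4*x) + exp(2*x) + 2)*exp(2*x) + C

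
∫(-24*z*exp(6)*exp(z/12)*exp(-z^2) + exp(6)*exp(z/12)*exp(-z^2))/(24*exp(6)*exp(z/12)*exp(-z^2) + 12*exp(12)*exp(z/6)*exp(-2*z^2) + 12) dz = exp(-z^2 + z/12 + 6)/(exp(-z^2 + z/12 + 6) + 1) + C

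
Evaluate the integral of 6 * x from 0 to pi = 3*pi^2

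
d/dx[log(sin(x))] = 1/tan(x)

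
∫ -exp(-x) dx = exp(-x) + C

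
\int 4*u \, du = 2*u^2 + C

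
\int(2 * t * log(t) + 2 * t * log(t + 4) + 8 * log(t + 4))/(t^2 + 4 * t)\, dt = 2*log(t)*log(t + 4) + C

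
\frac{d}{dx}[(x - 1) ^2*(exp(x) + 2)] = x^2*exp(x) + 4*x - exp(x) - 4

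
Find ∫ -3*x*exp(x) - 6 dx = -3*(x - 1)*(exp(x) + 2) + C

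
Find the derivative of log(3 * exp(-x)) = -1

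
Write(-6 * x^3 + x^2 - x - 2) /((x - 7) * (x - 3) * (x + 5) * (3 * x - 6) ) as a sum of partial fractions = -389/(1008*(x + 5)) - 16/(35*(x - 2)) + 79/(48*(x - 3)) - 1009/(360*(x - 7))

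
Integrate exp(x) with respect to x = exp(x) + C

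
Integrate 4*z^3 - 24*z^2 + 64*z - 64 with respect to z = z^4 - 8*z^3 + 32*z^2 - 64*z + C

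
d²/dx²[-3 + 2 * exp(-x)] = 2*exp(-x)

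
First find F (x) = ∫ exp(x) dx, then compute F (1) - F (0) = -1 + E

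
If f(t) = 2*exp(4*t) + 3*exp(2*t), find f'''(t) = 128*exp(4*t) + 24*exp(2*t)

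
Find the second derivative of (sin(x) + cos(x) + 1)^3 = -6*(3*sqrt(2)*sin(x)*cos(x + pi/4) + 4*cos(x) + 3)*sin(x)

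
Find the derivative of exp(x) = exp(x)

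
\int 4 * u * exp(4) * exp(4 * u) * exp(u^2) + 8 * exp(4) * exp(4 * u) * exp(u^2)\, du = 2*exp((u + 2)^2) + C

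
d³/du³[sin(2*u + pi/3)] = -8*cos(2*u + pi/3)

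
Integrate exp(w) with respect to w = exp(w) + C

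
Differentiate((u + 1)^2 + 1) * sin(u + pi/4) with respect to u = u^2*cos(u + pi/4) + 2*sqrt(2)*u*cos(u) + 2*sqrt(2)*cos(u)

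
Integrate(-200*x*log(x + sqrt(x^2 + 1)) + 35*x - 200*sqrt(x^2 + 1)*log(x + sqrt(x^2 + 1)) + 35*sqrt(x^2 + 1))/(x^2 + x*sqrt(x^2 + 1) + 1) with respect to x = 5*(7 - 20*log(x + sqrt(x^2 + 1)))*log(x + sqrt(x^2 + 1)) + C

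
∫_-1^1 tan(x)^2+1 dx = 2*tan(1)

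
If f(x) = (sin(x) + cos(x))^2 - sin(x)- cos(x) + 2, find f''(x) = -8*sin(x)*cos(x) + sin(x) + cos(x)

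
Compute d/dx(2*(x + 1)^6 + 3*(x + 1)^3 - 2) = 12*x^5 + 60*x^4 + 120*x^3 + 129*x^2 + 78*x + 21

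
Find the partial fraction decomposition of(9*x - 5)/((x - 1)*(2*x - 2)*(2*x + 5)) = -55/(49*(2*x + 5)) + 55/(98*(x - 1)) + 2/(7*(x - 1)^2)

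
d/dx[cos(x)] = -sin(x)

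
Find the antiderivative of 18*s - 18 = 9*s^2 - 18*s + C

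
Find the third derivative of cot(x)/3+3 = -2*cot(x)^4 - 8*cot(x)^2/3 - 2/3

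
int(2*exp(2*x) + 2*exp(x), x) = (exp(x) + 1)^2 + C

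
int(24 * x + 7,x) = 12*x^2 + 7*x + C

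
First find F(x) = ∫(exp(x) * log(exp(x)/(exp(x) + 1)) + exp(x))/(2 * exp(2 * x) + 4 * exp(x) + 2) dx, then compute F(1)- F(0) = E*log(E/(1 + E))/(2*(1 + E)) + log(2)/4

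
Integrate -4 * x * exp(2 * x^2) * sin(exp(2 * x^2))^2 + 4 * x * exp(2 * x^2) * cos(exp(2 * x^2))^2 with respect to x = sin(2*exp(2*x^2))/2 + C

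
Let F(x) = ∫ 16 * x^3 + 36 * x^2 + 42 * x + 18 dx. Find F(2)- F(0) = 280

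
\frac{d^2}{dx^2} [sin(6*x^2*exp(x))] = 6*(-6*x^4*exp(x)*sin(6*x^2*exp(x)) - 24*x^3*exp(x)*sin(6*x^2*exp(x)) - 24*x^2*exp(x)*sin(6*x^2*exp(x)) + x^2*cos(6*x^2*exp(x)) + 4*x*cos(6*x^2*exp(x)) + 2*cos(6*x^2*exp(x)))*exp(x)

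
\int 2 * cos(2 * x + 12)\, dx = sin(2*x + 12) + C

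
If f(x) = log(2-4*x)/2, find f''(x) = -2/(4*x^2 - 4*x + 1)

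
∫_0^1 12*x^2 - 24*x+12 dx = 4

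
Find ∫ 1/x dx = log(x/2) + C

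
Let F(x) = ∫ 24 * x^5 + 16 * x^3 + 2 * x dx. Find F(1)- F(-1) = 0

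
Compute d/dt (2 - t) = -1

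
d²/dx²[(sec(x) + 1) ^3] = 3*(-1 - 4/cos(x) - 1/cos(x)^2 + 6/cos(x)^3 + 4/cos(x)^4)/cos(x)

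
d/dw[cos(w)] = -sin(w)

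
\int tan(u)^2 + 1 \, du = tan(u) + C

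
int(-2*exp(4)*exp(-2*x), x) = exp(4 - 2*x) + C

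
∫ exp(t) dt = exp(t) + C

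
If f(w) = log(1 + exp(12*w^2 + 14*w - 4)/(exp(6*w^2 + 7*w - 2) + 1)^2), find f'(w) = (24*w*exp(12*w^2 + 14*w - 4) + 14*exp(12*w^2 + 14*w - 4))/(2*exp(-6)*exp(21*w)*exp(18*w^2) + 4*exp(-4)*exp(14*w)*exp(12*w^2) + 3*exp(-2)*exp(7*w)*exp(6*w^2) + 1)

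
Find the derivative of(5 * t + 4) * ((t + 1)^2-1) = 15*t^2 + 28*t + 8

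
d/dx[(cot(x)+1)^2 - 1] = -2*(1 + cos(x)/sin(x))/sin(x)^2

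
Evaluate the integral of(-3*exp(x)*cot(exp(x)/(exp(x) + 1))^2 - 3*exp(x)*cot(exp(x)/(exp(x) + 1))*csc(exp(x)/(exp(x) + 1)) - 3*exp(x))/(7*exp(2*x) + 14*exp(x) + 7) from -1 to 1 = -3/(7*sin(1/(1 + E))) - 3/(7*tan(1/(1 + E))) + 3/(7*tan(E/(1 + E))) + 3/(7*sin(E/(1 + E)))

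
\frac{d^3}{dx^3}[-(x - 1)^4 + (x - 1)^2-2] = 24 - 24*x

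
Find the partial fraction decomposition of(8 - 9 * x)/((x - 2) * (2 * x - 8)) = 5/(2*(x - 2)) - 7/(x - 4)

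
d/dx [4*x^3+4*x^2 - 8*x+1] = 12*x^2 + 8*x - 8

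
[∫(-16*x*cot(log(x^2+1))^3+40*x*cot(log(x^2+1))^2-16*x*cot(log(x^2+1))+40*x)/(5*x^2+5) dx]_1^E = -4*cot(log(2))^2/5 + 4*cot(log(1 + exp(2)))^2/5 - 4*cot(log(1 + exp(2))) + 4*cot(log(2))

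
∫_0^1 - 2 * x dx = -1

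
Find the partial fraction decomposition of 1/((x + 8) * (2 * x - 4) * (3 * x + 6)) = 1/(360*(x + 8)) - 1/(144*(x + 2)) + 1/(240*(x - 2))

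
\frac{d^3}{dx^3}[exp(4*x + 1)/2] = 32*exp(4*x + 1)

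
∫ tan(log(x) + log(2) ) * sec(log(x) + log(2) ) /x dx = sec(log(2*x)) + C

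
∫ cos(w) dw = sin(w) + C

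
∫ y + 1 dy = y^2/2 + y + C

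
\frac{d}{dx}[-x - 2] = -1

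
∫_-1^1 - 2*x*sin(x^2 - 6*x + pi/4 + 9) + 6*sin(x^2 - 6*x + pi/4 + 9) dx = cos(pi/4 + 4) - cos(pi/4 + 16)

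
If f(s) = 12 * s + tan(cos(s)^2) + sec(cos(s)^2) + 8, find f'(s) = -2*sin(s)*cos(s)*tan(cos(s)^2)*sec(cos(s)^2) - sin(2*s)*tan(cos(2*s)/2 + 1/2)^2 - sin(2*s) + 12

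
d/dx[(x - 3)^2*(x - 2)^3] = 5*x^4 - 48*x^3 + 171*x^2 - 268*x + 156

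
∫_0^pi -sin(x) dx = -2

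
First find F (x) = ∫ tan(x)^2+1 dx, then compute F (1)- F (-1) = 2*tan(1)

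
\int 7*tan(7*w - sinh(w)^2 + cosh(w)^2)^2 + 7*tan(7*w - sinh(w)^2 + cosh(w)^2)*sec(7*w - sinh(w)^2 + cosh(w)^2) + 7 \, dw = tan(7*w + 1) + sec(7*w + 1) + C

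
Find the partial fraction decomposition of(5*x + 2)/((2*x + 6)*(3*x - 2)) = 8/(11*(3*x - 2)) + 13/(22*(x + 3))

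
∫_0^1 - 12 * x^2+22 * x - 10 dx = -3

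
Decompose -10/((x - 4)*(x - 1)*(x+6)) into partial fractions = -1/(7*(x + 6)) + 10/(21*(x - 1)) - 1/(3*(x - 4))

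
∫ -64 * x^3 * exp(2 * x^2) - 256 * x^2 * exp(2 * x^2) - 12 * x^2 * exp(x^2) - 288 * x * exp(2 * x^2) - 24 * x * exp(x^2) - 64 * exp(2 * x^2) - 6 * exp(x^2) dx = (-6*x - 16*(x + 2)^2*exp(x^2) - 12)*exp(x^2) + C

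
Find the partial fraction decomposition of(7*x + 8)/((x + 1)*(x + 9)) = 55/(8*(x + 9)) + 1/(8*(x + 1))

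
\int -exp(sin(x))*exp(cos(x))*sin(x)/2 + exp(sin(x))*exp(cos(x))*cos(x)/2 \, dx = exp(sqrt(2)*sin(x + pi/4))/2 + C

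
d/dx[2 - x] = -1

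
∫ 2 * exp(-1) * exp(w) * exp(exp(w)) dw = 2*exp(exp(w) - 1) + C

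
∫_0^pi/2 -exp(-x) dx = -1 + exp(-pi/2)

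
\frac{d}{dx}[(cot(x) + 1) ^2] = -2*(1 + cos(x)/sin(x))/sin(x)^2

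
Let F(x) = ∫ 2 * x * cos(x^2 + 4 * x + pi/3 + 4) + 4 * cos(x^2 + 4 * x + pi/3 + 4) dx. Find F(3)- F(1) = -sin(pi/3 + 9) + sin(pi/3 + 25)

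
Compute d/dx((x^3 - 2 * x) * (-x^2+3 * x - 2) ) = -5*x^4 + 12*x^3 - 12*x + 4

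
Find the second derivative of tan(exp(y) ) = (2*exp(y)*sin(exp(y))/cos(exp(y)) + 1)*exp(y)/cos(exp(y))^2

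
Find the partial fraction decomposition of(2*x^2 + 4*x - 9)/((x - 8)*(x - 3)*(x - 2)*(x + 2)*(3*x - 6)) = -3/(800*(x + 2)) + 221/(864*(x - 2)) + 7/(72*(x - 2)^2) - 7/(25*(x - 3)) + 151/(5400*(x - 8))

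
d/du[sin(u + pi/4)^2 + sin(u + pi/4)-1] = cos(2*u) + cos(u + pi/4)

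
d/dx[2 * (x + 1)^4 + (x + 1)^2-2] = 8*x^3 + 24*x^2 + 26*x + 10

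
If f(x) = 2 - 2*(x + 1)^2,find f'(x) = -4*x - 4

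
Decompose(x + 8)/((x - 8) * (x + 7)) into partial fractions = -1/(15*(x + 7)) + 16/(15*(x - 8))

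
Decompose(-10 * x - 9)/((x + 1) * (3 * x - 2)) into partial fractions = -47/(5*(3*x - 2)) - 1/(5*(x + 1))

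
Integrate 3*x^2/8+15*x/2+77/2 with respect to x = x^3/8 + 15*x^2/4 + 77*x/2 + C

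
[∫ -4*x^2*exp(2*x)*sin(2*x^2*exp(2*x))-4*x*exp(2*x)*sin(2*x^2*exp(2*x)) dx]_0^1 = -1 + cos(2*exp(2))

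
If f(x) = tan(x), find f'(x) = cos(x)^(-2)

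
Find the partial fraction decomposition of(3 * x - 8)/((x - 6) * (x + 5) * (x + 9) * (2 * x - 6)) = 7/(288*(x + 9)) - 23/(704*(x + 5)) - 1/(576*(x - 3)) + 1/(99*(x - 6))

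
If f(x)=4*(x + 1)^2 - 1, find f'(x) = 8*x + 8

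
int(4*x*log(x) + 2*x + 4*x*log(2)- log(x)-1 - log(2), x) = x*(2*x - 1)*log(2*x) + C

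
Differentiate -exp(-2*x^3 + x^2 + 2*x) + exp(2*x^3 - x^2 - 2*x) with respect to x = 6*x^2*exp(-2*x^3 + x^2 + 2*x) + 6*x^2*exp(2*x^3 - x^2 - 2*x) - 2*x*exp(-2*x^3 + x^2 + 2*x) - 2*x*exp(2*x^3 - x^2 - 2*x) - 2*exp(-2*x^3 + x^2 + 2*x) - 2*exp(2*x^3 - x^2 - 2*x)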